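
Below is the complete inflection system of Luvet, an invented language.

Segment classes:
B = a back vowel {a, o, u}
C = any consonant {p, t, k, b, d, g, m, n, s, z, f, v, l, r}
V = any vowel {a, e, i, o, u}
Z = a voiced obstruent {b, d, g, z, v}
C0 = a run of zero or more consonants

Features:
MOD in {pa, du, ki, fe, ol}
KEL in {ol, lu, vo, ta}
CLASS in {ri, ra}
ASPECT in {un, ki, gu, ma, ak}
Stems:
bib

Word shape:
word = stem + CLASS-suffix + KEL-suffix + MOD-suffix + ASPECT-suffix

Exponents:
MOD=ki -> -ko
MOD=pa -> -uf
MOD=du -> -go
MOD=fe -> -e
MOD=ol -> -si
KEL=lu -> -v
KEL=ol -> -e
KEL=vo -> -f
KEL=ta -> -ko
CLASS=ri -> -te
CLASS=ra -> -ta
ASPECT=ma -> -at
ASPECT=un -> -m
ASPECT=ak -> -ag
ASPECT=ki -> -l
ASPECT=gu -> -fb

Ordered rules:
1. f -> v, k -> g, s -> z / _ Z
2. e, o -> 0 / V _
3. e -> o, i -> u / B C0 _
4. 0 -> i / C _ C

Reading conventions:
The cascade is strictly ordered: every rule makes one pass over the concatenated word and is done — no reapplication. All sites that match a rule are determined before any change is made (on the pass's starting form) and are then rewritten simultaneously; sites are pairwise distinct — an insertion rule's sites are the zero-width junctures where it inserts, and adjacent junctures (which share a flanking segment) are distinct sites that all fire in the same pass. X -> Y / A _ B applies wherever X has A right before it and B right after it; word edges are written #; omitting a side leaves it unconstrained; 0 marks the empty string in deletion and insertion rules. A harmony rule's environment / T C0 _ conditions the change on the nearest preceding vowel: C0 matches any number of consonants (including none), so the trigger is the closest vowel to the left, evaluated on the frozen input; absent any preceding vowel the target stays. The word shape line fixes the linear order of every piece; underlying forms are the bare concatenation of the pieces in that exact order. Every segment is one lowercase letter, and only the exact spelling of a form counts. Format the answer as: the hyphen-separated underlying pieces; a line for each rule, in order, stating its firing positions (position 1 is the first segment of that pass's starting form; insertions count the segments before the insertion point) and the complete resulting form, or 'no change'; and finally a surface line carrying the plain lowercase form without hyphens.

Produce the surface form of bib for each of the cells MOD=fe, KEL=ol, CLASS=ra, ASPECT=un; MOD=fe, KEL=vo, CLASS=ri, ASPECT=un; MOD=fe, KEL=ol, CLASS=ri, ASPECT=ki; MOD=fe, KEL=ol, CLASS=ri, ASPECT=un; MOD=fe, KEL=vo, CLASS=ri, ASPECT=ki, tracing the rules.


cell MOD=fe, KEL=ol, CLASS=ra, ASPECT=un:
underlying: bib-ta-e-e-m
1. f -> v, k -> g, s -> z / _ Z: no change
2. e, o -> 0 / V _: fires at position(s) 6, 7: bibtam
3. e -> o, i -> u / B C0 _: no change
4. 0 -> i / C _ C: inserts after position(s) 3: bibitam
surface: bibitam

cell MOD=fe, KEL=vo, CLASS=ri, ASPECT=un:
underlying: bib-te-f-e-m
1. f -> v, k -> g, s -> z / _ Z: no change
2. e, o -> 0 / V _: no change
3. e -> o, i -> u / B C0 _: no change
4. 0 -> i / C _ C: inserts after position(s) 3: bibitefem
surface: bibitefem

cell MOD=fe, KEL=ol, CLASS=ri, ASPECT=ki:
underlying: bib-te-e-e-l
1. f -> v, k -> g, s -> z / _ Z: no change
2. e, o -> 0 / V _: fires at position(s) 6, 7: bibtel
3. e -> o, i -> u / B C0 _: no change
4. 0 -> i / C _ C: inserts after position(s) 3: bibitel
surface: bibitel

cell MOD=fe, KEL=ol, CLASS=ri, ASPECT=un:
underlying: bib-te-e-e-m
1. f -> v, k -> g, s -> z / _ Z: no change
2. e, o -> 0 / V _: fires at position(s) 6, 7: bibtem
3. e -> o, i -> u / B C0 _: no change
4. 0 -> i / C _ C: inserts after position(s) 3: bibitem
surface: bibitem

cell MOD=fe, KEL=vo, CLASS=ri, ASPECT=ki:
underlying: bib-te-f-e-l
1. f -> v, k -> g, s -> z / _ Z: no change
2. e, o -> 0 / V _: no change
3. e -> o, i -> u / B C0 _: no change
4. 0 -> i / C _ C: inserts after position(s) 3: bibitefel
surface: bibitefel


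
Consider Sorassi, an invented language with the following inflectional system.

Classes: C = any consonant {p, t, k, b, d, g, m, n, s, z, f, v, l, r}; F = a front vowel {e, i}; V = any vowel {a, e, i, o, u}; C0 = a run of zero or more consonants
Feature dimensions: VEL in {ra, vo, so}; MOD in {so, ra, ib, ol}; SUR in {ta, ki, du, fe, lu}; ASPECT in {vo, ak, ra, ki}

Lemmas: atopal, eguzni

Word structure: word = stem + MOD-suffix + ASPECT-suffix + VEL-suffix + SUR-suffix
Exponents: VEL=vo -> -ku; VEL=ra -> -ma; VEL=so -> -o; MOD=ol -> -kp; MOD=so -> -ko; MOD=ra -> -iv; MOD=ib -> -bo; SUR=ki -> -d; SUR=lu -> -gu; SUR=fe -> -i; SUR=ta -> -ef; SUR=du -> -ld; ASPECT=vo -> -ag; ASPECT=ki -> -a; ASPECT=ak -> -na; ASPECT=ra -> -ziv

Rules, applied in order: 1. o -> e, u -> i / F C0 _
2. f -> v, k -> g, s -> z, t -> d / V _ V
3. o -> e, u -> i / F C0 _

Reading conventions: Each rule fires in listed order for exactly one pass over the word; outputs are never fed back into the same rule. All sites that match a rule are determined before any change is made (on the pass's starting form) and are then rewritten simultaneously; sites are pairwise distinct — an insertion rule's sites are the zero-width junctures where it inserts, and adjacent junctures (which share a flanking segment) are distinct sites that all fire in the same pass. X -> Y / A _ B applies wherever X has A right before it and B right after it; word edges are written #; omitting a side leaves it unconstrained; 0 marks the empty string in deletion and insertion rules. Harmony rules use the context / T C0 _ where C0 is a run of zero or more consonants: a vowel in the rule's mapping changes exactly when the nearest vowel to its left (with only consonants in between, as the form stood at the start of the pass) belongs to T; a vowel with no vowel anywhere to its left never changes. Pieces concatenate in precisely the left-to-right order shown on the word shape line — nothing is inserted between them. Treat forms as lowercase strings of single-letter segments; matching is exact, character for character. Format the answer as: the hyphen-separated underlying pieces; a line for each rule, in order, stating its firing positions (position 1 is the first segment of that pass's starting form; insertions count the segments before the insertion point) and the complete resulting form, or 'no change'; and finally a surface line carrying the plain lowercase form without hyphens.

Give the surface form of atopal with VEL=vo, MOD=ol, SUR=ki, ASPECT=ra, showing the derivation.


underlying: atopal-kp-ziv-ku-d
1. o -> e, u -> i / F C0 _: fires at position(s) 13: atopalkpzivkid
2. f -> v, k -> g, s -> z, t -> d / V _ V: fires at position(s) 2: adopalkpzivkid
3. o -> e, u -> i / F C0 _: no change
surface: adopalkpzivkid


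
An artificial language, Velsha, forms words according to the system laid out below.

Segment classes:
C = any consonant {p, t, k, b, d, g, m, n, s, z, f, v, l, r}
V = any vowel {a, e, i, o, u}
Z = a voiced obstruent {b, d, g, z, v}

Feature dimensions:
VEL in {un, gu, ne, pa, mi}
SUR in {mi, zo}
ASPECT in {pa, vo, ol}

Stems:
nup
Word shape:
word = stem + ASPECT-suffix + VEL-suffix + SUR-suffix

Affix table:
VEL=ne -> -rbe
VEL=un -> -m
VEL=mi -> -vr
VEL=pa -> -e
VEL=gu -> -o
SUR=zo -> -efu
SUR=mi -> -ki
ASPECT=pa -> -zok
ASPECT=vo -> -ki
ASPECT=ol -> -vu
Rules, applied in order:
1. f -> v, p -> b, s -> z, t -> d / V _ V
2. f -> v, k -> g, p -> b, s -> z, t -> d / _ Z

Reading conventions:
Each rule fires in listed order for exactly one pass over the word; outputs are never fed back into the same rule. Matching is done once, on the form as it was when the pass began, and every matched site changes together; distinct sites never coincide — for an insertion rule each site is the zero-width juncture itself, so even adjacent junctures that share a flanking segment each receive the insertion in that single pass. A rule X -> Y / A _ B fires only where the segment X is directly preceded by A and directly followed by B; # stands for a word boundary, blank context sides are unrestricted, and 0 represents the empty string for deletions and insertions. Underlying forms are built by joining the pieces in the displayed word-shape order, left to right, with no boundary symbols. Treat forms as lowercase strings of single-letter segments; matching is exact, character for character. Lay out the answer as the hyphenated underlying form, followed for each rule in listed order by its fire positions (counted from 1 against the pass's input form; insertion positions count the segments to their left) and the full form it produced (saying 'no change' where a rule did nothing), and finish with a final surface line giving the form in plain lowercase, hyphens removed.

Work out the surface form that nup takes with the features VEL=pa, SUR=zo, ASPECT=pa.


underlying: nup-zok-e-efu
1. f -> v, p -> b, s -> z, t -> d / V _ V: fires at position(s) 9: nupzokeevu
2. f -> v, k -> g, p -> b, s -> z, t -> d / _ Z: fires at position(s) 3: nubzokeevu
surface: nubzokeevu


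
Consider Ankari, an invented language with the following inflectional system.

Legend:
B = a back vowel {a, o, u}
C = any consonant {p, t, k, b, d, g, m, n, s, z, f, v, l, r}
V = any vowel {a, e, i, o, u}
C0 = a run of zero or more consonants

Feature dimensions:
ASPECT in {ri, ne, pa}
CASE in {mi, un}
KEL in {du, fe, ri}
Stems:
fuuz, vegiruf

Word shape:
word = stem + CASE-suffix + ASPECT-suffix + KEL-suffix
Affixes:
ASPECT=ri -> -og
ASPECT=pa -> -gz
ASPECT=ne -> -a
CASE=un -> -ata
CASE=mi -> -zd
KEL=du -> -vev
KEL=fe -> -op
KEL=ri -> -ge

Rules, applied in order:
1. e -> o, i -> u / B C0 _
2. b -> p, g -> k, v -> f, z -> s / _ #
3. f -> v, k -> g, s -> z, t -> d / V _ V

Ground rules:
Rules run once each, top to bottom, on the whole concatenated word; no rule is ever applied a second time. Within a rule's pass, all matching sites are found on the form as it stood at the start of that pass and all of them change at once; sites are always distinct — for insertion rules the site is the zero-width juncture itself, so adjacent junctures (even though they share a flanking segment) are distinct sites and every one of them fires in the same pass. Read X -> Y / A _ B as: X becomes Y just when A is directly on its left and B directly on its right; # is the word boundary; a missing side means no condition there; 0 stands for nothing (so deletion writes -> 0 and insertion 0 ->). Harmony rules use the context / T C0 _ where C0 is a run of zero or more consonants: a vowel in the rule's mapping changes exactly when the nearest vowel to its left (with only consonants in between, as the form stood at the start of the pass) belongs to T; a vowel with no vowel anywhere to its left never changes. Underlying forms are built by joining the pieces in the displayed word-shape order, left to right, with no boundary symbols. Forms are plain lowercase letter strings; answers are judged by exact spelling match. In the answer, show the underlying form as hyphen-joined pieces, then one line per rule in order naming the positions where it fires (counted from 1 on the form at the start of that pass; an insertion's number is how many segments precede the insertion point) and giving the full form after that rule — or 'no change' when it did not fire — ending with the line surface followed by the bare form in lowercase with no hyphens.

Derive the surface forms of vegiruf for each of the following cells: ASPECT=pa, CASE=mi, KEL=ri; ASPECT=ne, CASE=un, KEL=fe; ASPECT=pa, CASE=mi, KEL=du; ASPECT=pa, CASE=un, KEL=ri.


cell ASPECT=pa, CASE=mi, KEL=ri:
underlying: vegiruf-zd-gz-ge
1. e -> o, i -> u / B C0 _: fires at position(s) 13: vegirufzdgzgo
2. b -> p, g -> k, v -> f, z -> s / _ #: no change
3. f -> v, k -> g, s -> z, t -> d / V _ V: no change
surface: vegirufzdgzgo

cell ASPECT=ne, CASE=un, KEL=fe:
underlying: vegiruf-ata-a-op
1. e -> o, i -> u / B C0 _: no change
2. b -> p, g -> k, v -> f, z -> s / _ #: no change
3. f -> v, k -> g, s -> z, t -> d / V _ V: fires at position(s) 7, 9: vegiruvadaaop
surface: vegiruvadaaop

cell ASPECT=pa, CASE=mi, KEL=du:
underlying: vegiruf-zd-gz-vev
1. e -> o, i -> u / B C0 _: fires at position(s) 13: vegirufzdgzvov
2. b -> p, g -> k, v -> f, z -> s / _ #: fires at position(s) 14: vegirufzdgzvof
3. f -> v, k -> g, s -> z, t -> d / V _ V: no change
surface: vegirufzdgzvof

cell ASPECT=pa, CASE=un, KEL=ri:
underlying: vegiruf-ata-gz-ge
1. e -> o, i -> u / B C0 _: fires at position(s) 14: vegirufatagzgo
2. b -> p, g -> k, v -> f, z -> s / _ #: no change
3. f -> v, k -> g, s -> z, t -> d / V _ V: fires at position(s) 7, 9: vegiruvadagzgo
surface: vegiruvadagzgo


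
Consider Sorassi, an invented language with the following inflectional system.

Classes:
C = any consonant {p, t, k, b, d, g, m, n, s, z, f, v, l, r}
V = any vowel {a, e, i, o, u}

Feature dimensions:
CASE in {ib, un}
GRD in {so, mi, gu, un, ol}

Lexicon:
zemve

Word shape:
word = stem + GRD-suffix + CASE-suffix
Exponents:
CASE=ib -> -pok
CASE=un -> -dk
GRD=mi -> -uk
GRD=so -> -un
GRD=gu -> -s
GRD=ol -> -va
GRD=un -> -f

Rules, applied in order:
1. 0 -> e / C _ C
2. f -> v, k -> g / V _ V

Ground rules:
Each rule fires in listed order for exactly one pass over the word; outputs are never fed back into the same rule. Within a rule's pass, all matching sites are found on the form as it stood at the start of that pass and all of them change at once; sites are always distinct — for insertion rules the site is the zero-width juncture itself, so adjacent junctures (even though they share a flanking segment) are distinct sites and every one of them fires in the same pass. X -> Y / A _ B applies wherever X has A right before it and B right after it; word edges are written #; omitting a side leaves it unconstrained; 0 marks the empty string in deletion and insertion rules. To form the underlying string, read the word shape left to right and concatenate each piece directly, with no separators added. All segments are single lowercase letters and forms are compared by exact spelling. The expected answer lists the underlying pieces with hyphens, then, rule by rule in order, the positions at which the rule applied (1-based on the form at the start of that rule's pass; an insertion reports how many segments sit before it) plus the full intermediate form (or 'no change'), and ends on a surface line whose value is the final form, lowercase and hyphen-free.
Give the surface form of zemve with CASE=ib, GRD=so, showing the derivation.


underlying: zemve-un-pok
1. 0 -> e / C _ C: inserts after position(s) 3, 7: zemeveunepok
2. f -> v, k -> g / V _ V: no change
surface: zemeveunepok


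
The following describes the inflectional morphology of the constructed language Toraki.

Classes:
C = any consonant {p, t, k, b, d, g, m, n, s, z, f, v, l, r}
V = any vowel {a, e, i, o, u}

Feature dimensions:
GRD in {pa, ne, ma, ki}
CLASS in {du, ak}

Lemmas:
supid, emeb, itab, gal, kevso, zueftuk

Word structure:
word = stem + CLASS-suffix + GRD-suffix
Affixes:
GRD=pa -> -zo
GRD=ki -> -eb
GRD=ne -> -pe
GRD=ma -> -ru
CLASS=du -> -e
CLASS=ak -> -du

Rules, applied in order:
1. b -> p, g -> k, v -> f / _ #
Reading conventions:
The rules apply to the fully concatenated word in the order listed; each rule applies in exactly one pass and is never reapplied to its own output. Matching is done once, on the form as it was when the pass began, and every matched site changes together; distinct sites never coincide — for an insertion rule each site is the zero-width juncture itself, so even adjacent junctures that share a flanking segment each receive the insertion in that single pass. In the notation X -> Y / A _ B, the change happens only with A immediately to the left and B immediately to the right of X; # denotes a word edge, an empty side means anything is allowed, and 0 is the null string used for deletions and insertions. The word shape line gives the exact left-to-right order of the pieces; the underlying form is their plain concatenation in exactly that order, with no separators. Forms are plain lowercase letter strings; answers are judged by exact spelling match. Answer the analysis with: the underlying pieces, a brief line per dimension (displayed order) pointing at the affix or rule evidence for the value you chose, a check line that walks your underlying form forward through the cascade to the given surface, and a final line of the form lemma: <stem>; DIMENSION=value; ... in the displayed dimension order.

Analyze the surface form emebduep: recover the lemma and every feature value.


underlying: emeb-du-eb
GRD=ki - signalled by the affix -eb
CLASS=ak - signalled by the affix -du
check: emebdueb -> emebduep
lemma: emeb; GRD=ki; CLASS=ak


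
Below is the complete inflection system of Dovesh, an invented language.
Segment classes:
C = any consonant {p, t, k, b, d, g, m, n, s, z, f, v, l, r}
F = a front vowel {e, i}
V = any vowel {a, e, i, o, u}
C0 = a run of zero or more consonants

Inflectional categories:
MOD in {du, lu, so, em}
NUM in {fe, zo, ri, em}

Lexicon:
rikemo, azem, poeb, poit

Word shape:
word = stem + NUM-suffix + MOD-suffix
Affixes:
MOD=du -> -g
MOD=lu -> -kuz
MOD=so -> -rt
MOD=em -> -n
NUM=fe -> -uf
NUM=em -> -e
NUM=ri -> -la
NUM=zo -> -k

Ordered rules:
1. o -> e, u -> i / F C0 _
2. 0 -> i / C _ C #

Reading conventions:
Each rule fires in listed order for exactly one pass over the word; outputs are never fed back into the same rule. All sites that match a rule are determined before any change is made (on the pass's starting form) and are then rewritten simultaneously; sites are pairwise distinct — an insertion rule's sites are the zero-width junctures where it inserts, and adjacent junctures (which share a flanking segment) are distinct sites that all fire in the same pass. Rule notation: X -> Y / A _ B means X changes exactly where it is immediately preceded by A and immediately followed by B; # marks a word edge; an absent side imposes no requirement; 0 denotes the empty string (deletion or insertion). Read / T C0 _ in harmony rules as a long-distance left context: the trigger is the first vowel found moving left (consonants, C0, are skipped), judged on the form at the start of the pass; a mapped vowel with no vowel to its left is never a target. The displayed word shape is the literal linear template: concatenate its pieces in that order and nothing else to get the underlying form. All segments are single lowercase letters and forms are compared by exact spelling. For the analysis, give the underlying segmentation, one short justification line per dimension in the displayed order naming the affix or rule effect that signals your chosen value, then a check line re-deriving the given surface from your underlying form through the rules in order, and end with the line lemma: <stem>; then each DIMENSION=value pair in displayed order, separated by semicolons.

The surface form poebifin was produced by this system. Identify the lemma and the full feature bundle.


underlying: poeb-uf-n
MOD=em - signalled by the affix -n
NUM=fe - signalled by the affix -uf
check: poebufn -> poebifn -> poebifin
lemma: poeb; MOD=em; NUM=fe


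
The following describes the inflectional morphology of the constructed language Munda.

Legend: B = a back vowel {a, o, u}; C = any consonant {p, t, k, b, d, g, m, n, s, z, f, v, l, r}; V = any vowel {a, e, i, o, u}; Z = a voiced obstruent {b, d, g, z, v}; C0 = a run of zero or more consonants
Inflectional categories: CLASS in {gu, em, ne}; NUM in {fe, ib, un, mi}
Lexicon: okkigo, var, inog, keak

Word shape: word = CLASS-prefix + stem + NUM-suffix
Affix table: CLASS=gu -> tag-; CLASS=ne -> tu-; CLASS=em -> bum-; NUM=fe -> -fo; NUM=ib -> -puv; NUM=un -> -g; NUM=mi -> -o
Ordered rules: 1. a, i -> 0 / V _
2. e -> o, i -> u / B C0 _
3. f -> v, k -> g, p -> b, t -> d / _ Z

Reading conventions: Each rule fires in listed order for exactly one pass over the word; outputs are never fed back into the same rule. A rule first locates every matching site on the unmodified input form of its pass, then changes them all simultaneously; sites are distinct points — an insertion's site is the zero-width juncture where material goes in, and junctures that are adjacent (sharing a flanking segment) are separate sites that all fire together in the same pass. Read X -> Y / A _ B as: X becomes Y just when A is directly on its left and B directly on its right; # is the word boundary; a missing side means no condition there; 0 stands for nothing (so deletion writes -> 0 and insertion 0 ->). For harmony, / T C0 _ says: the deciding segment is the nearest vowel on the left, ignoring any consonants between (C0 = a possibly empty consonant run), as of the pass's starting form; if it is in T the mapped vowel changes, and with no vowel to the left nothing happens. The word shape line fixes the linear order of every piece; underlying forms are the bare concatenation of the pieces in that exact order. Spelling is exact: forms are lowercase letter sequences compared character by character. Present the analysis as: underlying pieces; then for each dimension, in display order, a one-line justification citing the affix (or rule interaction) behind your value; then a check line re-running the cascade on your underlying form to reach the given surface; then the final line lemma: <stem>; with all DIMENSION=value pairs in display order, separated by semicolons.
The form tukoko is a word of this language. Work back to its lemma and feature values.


underlying: tu-keak-o
CLASS=ne - signalled by the affix tu-
NUM=mi - signalled by the affix -o
check: tukeako -> tukeko -> tukoko -> tukoko
lemma: keak; CLASS=ne; NUM=mi


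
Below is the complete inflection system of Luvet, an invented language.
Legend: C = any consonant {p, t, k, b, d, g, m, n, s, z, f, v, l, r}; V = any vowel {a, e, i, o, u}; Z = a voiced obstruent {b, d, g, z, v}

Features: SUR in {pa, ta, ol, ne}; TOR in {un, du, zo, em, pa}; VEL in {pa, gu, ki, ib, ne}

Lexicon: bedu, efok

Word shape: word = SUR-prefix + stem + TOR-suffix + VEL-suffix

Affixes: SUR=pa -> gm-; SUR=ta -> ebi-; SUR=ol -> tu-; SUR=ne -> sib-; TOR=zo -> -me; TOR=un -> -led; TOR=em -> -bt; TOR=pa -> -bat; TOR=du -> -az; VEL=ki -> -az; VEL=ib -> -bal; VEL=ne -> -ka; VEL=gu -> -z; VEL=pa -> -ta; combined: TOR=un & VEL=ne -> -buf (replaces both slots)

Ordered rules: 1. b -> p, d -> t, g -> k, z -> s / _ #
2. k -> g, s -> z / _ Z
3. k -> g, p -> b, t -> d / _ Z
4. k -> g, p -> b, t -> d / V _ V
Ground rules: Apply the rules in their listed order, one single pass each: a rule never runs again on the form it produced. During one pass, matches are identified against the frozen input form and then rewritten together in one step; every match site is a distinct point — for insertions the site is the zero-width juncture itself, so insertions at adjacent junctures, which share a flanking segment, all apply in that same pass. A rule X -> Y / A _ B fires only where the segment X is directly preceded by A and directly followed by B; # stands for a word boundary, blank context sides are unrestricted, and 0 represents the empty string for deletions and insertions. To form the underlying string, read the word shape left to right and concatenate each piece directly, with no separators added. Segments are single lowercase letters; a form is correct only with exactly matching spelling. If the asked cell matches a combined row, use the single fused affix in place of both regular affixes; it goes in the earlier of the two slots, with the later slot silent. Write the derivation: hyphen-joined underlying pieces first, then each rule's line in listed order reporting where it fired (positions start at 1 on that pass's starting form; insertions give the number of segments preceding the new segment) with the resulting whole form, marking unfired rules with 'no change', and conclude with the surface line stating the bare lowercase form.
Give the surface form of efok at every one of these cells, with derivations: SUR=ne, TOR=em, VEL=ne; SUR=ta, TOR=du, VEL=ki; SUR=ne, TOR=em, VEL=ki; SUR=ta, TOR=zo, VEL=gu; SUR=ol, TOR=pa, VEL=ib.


cell SUR=ne, TOR=em, VEL=ne:
underlying: sib-efok-bt-ka
1. b -> p, d -> t, g -> k, z -> s / _ #: no change
2. k -> g, s -> z / _ Z: fires at position(s) 7: sibefogbtka
3. k -> g, p -> b, t -> d / _ Z: no change
4. k -> g, p -> b, t -> d / V _ V: no change
surface: sibefogbtka

cell SUR=ta, TOR=du, VEL=ki:
underlying: ebi-efok-az-az
1. b -> p, d -> t, g -> k, z -> s / _ #: fires at position(s) 11: ebiefokazas
2. k -> g, s -> z / _ Z: no change
3. k -> g, p -> b, t -> d / _ Z: no change
4. k -> g, p -> b, t -> d / V _ V: fires at position(s) 7: ebiefogazas
surface: ebiefogazas

cell SUR=ne, TOR=em, VEL=ki:
underlying: sib-efok-bt-az
1. b -> p, d -> t, g -> k, z -> s / _ #: fires at position(s) 11: sibefokbtas
2. k -> g, s -> z / _ Z: fires at position(s) 7: sibefogbtas
3. k -> g, p -> b, t -> d / _ Z: no change
4. k -> g, p -> b, t -> d / V _ V: no change
surface: sibefogbtas

cell SUR=ta, TOR=zo, VEL=gu:
underlying: ebi-efok-me-z
1. b -> p, d -> t, g -> k, z -> s / _ #: fires at position(s) 10: ebiefokmes
2. k -> g, s -> z / _ Z: no change
3. k -> g, p -> b, t -> d / _ Z: no change
4. k -> g, p -> b, t -> d / V _ V: no change
surface: ebiefokmes

cell SUR=ol, TOR=pa, VEL=ib:
underlying: tu-efok-bat-bal
1. b -> p, d -> t, g -> k, z -> s / _ #: no change
2. k -> g, s -> z / _ Z: fires at position(s) 6: tuefogbatbal
3. k -> g, p -> b, t -> d / _ Z: fires at position(s) 9: tuefogbadbal
4. k -> g, p -> b, t -> d / V _ V: no change
surface: tuefogbadbal


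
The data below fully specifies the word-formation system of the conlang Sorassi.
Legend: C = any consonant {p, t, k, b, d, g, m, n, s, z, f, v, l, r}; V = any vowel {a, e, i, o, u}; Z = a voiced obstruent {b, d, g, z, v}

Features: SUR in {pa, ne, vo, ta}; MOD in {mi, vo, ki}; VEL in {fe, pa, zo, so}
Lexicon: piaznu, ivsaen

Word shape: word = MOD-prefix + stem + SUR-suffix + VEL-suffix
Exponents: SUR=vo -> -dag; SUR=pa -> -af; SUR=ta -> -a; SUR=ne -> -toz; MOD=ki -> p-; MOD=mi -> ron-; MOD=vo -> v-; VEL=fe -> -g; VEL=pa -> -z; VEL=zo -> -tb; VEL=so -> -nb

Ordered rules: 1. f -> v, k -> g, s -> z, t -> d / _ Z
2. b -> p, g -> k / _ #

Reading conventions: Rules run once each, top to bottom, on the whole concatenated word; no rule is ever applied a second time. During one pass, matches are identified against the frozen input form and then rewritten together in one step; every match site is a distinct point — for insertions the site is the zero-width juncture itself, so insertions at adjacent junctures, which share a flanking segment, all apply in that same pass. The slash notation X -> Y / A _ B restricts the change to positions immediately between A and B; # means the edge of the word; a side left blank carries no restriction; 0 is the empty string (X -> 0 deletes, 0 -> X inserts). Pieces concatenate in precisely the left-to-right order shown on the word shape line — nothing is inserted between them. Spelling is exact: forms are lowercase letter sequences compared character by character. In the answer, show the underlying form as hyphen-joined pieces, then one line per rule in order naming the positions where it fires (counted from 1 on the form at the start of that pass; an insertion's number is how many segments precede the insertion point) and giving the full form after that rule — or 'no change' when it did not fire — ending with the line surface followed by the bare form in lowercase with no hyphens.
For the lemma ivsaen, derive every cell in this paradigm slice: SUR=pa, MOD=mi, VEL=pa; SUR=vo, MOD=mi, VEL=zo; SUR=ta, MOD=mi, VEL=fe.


cell SUR=pa, MOD=mi, VEL=pa:
underlying: ron-ivsaen-af-z
1. f -> v, k -> g, s -> z, t -> d / _ Z: fires at position(s) 11: ronivsaenavz
2. b -> p, g -> k / _ #: no change
surface: ronivsaenavz

cell SUR=vo, MOD=mi, VEL=zo:
underlying: ron-ivsaen-dag-tb
1. f -> v, k -> g, s -> z, t -> d / _ Z: fires at position(s) 13: ronivsaendagdb
2. b -> p, g -> k / _ #: fires at position(s) 14: ronivsaendagdp
surface: ronivsaendagdp

cell SUR=ta, MOD=mi, VEL=fe:
underlying: ron-ivsaen-a-g
1. f -> v, k -> g, s -> z, t -> d / _ Z: no change
2. b -> p, g -> k / _ #: fires at position(s) 11: ronivsaenak
surface: ronivsaenak


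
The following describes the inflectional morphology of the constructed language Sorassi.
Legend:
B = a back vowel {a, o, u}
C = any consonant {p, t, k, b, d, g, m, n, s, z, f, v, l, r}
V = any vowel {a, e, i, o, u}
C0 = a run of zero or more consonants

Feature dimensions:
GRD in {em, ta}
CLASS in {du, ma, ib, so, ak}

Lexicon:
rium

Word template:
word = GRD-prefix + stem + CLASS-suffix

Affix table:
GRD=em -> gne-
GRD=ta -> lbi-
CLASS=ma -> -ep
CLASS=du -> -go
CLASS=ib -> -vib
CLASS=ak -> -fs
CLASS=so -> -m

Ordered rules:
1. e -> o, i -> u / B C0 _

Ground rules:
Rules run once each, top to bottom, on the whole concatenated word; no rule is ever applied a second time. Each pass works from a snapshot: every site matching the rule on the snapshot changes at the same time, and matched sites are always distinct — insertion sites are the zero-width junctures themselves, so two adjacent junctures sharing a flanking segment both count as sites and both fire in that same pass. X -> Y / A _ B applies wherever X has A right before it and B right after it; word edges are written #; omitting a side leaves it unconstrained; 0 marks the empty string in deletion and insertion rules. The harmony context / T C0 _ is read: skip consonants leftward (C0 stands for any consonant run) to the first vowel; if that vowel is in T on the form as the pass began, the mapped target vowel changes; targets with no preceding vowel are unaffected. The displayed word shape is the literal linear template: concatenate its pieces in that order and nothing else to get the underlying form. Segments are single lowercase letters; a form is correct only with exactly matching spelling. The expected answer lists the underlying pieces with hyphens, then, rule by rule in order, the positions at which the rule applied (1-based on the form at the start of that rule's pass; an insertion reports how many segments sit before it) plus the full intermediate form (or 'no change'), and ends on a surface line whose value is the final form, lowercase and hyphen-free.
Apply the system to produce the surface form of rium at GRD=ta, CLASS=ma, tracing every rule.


underlying: lbi-rium-ep
1. e -> o, i -> u / B C0 _: fires at position(s) 8: lbiriumop
surface: lbiriumop


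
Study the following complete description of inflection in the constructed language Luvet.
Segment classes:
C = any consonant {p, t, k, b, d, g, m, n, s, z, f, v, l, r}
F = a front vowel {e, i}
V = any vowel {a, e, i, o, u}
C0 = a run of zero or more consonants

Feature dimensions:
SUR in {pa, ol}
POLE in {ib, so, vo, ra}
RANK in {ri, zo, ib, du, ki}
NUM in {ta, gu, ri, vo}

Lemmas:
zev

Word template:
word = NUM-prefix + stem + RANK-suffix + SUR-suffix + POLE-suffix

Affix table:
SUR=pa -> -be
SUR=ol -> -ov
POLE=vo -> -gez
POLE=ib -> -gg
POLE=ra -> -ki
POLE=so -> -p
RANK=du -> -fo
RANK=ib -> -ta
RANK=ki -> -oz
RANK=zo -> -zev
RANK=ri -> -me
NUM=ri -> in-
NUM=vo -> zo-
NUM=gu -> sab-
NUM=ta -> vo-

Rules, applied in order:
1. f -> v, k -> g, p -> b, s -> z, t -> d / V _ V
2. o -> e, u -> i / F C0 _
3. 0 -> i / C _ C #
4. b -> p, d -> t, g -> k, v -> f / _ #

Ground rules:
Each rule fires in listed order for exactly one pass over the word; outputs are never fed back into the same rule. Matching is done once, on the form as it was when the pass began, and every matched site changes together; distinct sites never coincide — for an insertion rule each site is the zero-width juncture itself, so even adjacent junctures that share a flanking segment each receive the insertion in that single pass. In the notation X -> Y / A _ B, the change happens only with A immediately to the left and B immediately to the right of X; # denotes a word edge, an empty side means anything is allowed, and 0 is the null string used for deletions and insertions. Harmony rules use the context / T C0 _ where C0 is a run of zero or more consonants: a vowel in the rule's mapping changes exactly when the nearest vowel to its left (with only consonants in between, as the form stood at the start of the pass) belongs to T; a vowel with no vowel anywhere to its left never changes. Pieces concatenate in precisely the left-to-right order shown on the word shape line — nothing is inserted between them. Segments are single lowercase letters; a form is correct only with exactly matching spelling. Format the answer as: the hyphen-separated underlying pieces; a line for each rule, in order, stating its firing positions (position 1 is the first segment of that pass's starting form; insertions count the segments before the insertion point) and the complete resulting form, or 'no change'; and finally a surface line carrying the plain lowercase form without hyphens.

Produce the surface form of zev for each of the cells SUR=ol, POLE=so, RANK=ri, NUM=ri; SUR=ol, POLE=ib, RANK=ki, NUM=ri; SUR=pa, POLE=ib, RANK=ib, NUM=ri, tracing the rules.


cell SUR=ol, POLE=so, RANK=ri, NUM=ri:
underlying: in-zev-me-ov-p
1. f -> v, k -> g, p -> b, s -> z, t -> d / V _ V: no change
2. o -> e, u -> i / F C0 _: fires at position(s) 8: inzevmeevp
3. 0 -> i / C _ C #: inserts after position(s) 9: inzevmeevip
4. b -> p, d -> t, g -> k, v -> f / _ #: no change
surface: inzevmeevip

cell SUR=ol, POLE=ib, RANK=ki, NUM=ri:
underlying: in-zev-oz-ov-gg
1. f -> v, k -> g, p -> b, s -> z, t -> d / V _ V: no change
2. o -> e, u -> i / F C0 _: fires at position(s) 6: inzevezovgg
3. 0 -> i / C _ C #: inserts after position(s) 10: inzevezovgig
4. b -> p, d -> t, g -> k, v -> f / _ #: fires at position(s) 12: inzevezovgik
surface: inzevezovgik

cell SUR=pa, POLE=ib, RANK=ib, NUM=ri:
underlying: in-zev-ta-be-gg
1. f -> v, k -> g, p -> b, s -> z, t -> d / V _ V: no change
2. o -> e, u -> i / F C0 _: no change
3. 0 -> i / C _ C #: inserts after position(s) 10: inzevtabegig
4. b -> p, d -> t, g -> k, v -> f / _ #: fires at position(s) 12: inzevtabegik
surface: inzevtabegik


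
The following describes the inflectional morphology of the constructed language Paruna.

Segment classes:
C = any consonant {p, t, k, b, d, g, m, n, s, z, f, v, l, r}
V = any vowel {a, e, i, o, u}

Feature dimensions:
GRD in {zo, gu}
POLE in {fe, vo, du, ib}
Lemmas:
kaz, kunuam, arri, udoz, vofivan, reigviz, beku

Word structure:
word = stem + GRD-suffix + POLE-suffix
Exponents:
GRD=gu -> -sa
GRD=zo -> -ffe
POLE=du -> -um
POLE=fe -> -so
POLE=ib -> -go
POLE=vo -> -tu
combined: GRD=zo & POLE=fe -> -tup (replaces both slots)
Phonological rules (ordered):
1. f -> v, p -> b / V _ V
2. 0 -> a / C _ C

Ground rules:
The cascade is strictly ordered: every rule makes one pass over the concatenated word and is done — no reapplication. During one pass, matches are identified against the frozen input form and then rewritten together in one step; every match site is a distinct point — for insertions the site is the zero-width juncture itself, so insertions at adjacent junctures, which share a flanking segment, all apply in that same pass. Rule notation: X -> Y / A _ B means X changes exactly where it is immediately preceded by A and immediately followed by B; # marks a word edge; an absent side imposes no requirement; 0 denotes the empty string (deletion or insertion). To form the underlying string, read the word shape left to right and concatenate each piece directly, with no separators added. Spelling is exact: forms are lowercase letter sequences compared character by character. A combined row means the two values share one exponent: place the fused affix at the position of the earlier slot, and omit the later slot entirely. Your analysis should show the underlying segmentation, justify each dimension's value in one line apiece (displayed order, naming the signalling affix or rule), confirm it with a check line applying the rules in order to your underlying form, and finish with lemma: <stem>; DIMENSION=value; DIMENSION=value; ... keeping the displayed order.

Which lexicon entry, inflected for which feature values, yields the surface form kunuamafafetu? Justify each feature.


underlying: kunuam-ffe-tu
GRD=zo - signalled by the affix -ffe
POLE=vo - signalled by the affix -tu
check: kunuamffetu -> kunuamffetu -> kunuamafafetu
lemma: kunuam; GRD=zo; POLE=vo


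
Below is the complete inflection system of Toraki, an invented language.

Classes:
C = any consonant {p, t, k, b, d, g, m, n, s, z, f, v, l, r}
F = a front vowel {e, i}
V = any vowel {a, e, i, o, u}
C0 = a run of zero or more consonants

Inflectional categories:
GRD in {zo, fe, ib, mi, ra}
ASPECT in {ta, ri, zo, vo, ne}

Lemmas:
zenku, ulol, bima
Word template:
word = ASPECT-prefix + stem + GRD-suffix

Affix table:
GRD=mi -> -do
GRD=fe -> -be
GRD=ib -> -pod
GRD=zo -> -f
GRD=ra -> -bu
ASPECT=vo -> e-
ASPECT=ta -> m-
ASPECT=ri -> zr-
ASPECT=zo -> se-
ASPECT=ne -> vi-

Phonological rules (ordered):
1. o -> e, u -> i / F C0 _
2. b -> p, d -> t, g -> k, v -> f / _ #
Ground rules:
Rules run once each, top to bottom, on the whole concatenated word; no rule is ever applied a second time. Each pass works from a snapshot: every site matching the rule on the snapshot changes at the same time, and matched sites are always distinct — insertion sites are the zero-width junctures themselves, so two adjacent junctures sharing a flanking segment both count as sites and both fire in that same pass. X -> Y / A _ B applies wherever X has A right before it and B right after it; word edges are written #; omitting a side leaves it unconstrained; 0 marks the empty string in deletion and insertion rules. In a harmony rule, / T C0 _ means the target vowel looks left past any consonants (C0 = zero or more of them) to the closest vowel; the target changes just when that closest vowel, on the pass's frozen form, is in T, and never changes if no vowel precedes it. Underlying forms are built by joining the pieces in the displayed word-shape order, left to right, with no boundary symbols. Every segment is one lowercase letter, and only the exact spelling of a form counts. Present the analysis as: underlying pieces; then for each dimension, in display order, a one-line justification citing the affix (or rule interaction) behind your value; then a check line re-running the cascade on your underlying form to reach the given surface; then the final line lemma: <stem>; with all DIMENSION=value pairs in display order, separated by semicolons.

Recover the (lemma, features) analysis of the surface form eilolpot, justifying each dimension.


underlying: e-ulol-pod
GRD=ib - signalled by the affix -pod
ASPECT=vo - signalled by the affix e-
check: eulolpod -> eilolpod -> eilolpot
lemma: ulol; GRD=ib; ASPECT=vo


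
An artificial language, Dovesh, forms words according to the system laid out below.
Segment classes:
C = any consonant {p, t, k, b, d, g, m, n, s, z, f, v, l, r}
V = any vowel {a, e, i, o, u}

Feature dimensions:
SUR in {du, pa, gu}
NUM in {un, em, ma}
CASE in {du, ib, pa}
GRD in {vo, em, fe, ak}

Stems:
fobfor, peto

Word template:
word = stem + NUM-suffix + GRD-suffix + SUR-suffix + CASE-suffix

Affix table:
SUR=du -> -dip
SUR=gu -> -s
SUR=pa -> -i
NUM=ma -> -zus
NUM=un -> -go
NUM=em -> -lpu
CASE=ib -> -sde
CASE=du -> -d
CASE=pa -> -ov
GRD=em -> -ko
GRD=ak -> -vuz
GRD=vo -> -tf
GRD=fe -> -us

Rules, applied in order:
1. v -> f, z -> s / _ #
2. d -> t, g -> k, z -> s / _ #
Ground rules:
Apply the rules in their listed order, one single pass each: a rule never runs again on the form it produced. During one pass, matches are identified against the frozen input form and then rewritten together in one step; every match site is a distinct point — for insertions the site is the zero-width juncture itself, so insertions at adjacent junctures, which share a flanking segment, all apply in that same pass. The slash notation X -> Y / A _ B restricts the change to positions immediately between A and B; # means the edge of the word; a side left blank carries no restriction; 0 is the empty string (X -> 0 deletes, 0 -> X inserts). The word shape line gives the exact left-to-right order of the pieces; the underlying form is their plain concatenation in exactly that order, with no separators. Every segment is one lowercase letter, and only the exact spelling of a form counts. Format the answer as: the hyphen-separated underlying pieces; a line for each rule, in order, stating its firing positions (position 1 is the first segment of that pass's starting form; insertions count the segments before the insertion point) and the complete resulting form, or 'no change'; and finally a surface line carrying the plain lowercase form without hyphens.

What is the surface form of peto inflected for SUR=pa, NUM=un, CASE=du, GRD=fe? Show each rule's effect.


underlying: peto-go-us-i-d
1. v -> f, z -> s / _ #: no change
2. d -> t, g -> k, z -> s / _ #: fires at position(s) 10: petogousit
surface: petogousit
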